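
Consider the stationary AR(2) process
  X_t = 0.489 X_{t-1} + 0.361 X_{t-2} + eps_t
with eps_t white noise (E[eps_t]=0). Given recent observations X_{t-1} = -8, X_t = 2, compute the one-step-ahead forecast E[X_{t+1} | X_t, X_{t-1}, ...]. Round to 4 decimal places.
E[X_{t+1} \mid \mathcal F_t] = -1.9100

For an AR(p) model X_t = c + sum_i phi_i X_{t-i} + eps_t, the
one-step-ahead conditional mean is
  E[X_{t+1} | X_t, ...] = c + sum_i phi_i X_{t+1-i}.
Substitute known values:
  E[X_{t+1} | ...] = (0.489) * (2) + (0.361) * (-8)
                   = -1.9100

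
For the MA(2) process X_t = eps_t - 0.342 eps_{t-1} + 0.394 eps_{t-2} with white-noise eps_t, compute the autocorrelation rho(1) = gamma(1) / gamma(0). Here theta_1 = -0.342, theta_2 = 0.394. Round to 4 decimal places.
\rho(1) = -0.3747

For an MA(q) process with theta_0 = 1, the autocovariance is
  gamma(k) = sigma^2 * sum_{i=0..q-k} theta_i * theta_{i+k},
and rho(k) = gamma(k) / gamma(0). Sigma^2 cancels.
  numerator   = (1)*(-0.342) + (-0.342)*(0.394) = -0.476748.
  denominator = (1)^2 + (-0.342)^2 + (0.394)^2 = 1.2722.
  rho(1) = -0.476748 / 1.2722 = -0.3747.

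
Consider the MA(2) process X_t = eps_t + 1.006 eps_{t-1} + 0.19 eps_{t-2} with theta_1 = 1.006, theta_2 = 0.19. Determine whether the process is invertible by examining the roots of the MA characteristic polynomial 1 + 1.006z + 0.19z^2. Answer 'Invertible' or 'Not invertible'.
\text{Invertible}

The MA(q) characteristic polynomial is P(z) = 1 + 1.006z + 0.19z^2.
Invertibility requires all roots to lie outside the unit circle, i.e. |z| > 1 for every root.
Set 1 + (1.006) z + (0.19) z^2 = 0, i.e. a z^2 + b z + c = 0 with a = 0.19, b = 1.006, c = 1.
Discriminant D = b^2 - 4ac = (1.006)^2 - 4*(0.19)*1 = 1.012036 - (0.76) = 0.252036.
D >= 0, so the roots are real: z = (-b +/- sqrt(D)) / (2a) = (-1.006 +/- 0.502032) / (0.38).
  z_1 = (-1.006 + 0.502032) / (0.38) = -1.3262,   |z_1| = 1.3262.
  z_2 = (-1.006 - 0.502032) / (0.38) = -3.9685,   |z_2| = 3.9685.
Moduli of all roots: 1.3262, 3.9685.
All moduli strictly greater than 1? Yes.
Verdict: Invertible.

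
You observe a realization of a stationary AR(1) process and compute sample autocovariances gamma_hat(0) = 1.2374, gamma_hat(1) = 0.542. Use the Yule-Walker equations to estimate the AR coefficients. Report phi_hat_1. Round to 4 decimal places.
\hat\phi_{1} = 0.4380

The Yule-Walker equations for an AR(p) process read, in matrix form,
  Gamma_p phi = r_p,   with   (Gamma_p)_{ij} = gamma(|i - j|),
                       (r_p)_i = gamma(i),   i,j = 1..p.
Substitute the sample gammas (Toeplitz matrix and right-hand side of size 1):
  Gamma_p = [[1.2374]]
  r_p     = [0.542]
With p = 1 this is the single equation gamma(0) phi_1 = gamma(1):
  phi_hat_1 = gamma(1) / gamma(0) = 0.542 / 1.2374 = 0.4380.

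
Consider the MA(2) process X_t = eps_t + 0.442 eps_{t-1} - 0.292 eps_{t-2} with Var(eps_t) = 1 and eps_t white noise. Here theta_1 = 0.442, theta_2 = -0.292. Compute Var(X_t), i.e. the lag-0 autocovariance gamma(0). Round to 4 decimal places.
\gamma(0) = 1.2806

For an MA(q) process X_t = eps_t + sum_i theta_i eps_{t-i} with
Var(eps_t) = sigma^2, the variance is
  gamma(0) = sigma^2 * (1 + sum_i theta_i^2).
  sum_i theta_i^2 = (0.442)^2 + (-0.292)^2 = 0.195364 + 0.085264 = 0.280628.
  gamma(0) = 1 * (1 + 0.280628) = 1 * 1.280628 = 1.280628, which rounds to 1.2806.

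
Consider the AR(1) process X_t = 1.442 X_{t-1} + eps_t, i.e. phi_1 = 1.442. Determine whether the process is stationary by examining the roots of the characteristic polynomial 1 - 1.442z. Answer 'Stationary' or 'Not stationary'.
\text{Not stationary}

The AR(p) characteristic polynomial is P(z) = 1 - 1.442z.
Stationarity requires all roots to lie outside the unit circle, i.e. |z| > 1 for every root.
This is linear in z: 1 + (-1.442) z = 0  =>  z = -1/(-1.442) = 0.693481,  |z| = 0.693481.
Moduli of all roots: 0.6935.
All moduli strictly greater than 1? No.
Verdict: Not stationary.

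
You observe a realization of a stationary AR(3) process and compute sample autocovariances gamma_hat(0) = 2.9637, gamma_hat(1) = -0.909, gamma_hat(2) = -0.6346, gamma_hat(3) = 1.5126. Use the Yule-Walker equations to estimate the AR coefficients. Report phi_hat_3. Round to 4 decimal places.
\hat\phi_{3} = 0.3970

The Yule-Walker equations for an AR(p) process read, in matrix form,
  Gamma_p phi = r_p,   with   (Gamma_p)_{ij} = gamma(|i - j|),
                       (r_p)_i = gamma(i),   i,j = 1..p.
Substitute the sample gammas (Toeplitz matrix and right-hand side of size 3):
  Gamma_p = [[2.9637, -0.909, -0.6346], [-0.909, 2.9637, -0.909], [-0.6346, -0.909, 2.9637]]
  r_p     = [-0.909, -0.6346, 1.5126]
Written out (R1..R3):
  (R1) 2.9637 phi_1 - 0.909 phi_2 - 0.6346 phi_3 = -0.909
  (R2) -0.909 phi_1 + 2.9637 phi_2 - 0.909 phi_3 = -0.6346
  (R3) -0.6346 phi_1 - 0.909 phi_2 + 2.9637 phi_3 = 1.5126
Gaussian elimination:
  R2 <- R2 - (-0.909/2.9637) R1 = R2 - (-0.306711) R1:  2.6849 phi_2 - 1.103639 phi_3 = -0.9134
  R3 <- R3 - (-0.6346/2.9637) R1 = R3 - (-0.214124) R1:  -1.103639 phi_2 + 2.827817 phi_3 = 1.317961
  R3 <- R3 - (-1.103639/2.6849) R2 = R3 - (-0.411054) R2:  2.374161 phi_3 = 0.942504
Back-substitution:
  phi_hat_3 = 0.942504 / 2.374161 = 0.396984
  phi_hat_2 = (-0.9134 - (-1.103639)(0.396984)) / 2.6849 = -0.177017
  phi_hat_1 = (-0.909 - (-0.909)(-0.177017) - (-0.6346)(0.396984)) / 2.9637 = -0.276
So phi_hat = [-0.2760, -0.1770, 0.3970].
Therefore phi_hat_3 = 0.3970.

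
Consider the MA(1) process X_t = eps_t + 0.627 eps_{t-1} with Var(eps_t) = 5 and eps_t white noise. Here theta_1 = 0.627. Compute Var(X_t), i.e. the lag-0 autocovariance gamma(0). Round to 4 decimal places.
\gamma(0) = 6.9656

For an MA(q) process X_t = eps_t + sum_i theta_i eps_{t-i} with
Var(eps_t) = sigma^2, the variance is
  gamma(0) = sigma^2 * (1 + sum_i theta_i^2).
  sum_i theta_i^2 = (0.627)^2 = 0.393129.
  gamma(0) = 5 * (1 + 0.393129) = 5 * 1.393129 = 6.965645, which rounds to 6.9656.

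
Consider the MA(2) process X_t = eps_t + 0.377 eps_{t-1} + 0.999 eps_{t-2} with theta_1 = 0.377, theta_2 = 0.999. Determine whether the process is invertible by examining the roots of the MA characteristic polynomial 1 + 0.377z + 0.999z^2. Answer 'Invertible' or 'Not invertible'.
\text{Invertible}

The MA(q) characteristic polynomial is P(z) = 1 + 0.377z + 0.999z^2.
Invertibility requires all roots to lie outside the unit circle, i.e. |z| > 1 for every root.
Set 1 + (0.377) z + (0.999) z^2 = 0, i.e. a z^2 + b z + c = 0 with a = 0.999, b = 0.377, c = 1.
Discriminant D = b^2 - 4ac = (0.377)^2 - 4*(0.999)*1 = 0.142129 - (3.996) = -3.853871.
D < 0, so the roots are the complex-conjugate pair z = (-b +/- i sqrt(-D)) / (2a) = -0.1887 +/- 0.9825i.
For a conjugate pair |z|^2 = z * conj(z) = (product of roots) = c/a = 1/(0.999) = 1.001001, so |z| = sqrt(1.001001) = 1.0005 for both roots.
Moduli of all roots: 1.0005, 1.0005.
All moduli strictly greater than 1? Yes.
Verdict: Invertible.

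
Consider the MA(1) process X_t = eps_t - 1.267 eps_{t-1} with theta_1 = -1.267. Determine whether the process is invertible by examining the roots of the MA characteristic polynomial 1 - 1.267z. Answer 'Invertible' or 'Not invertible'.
\text{Not invertible}

The MA(q) characteristic polynomial is P(z) = 1 - 1.267z.
Invertibility requires all roots to lie outside the unit circle, i.e. |z| > 1 for every root.
This is linear in z: 1 + (-1.267) z = 0  =>  z = -1/(-1.267) = 0.789266,  |z| = 0.789266.
Moduli of all roots: 0.7893.
All moduli strictly greater than 1? No.
Verdict: Not invertible.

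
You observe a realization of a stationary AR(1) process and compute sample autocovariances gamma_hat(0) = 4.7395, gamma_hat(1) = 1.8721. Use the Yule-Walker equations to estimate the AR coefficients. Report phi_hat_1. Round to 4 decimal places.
\hat\phi_{1} = 0.3950

The Yule-Walker equations for an AR(p) process read, in matrix form,
  Gamma_p phi = r_p,   with   (Gamma_p)_{ij} = gamma(|i - j|),
                       (r_p)_i = gamma(i),   i,j = 1..p.
Substitute the sample gammas (Toeplitz matrix and right-hand side of size 1):
  Gamma_p = [[4.7395]]
  r_p     = [1.8721]
With p = 1 this is the single equation gamma(0) phi_1 = gamma(1):
  phi_hat_1 = gamma(1) / gamma(0) = 1.8721 / 4.7395 = 0.3950.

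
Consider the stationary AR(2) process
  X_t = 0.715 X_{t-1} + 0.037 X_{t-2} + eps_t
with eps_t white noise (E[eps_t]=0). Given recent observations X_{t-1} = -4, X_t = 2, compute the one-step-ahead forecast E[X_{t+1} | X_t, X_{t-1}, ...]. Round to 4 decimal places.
E[X_{t+1} \mid \mathcal F_t] = 1.2820

For an AR(p) model X_t = c + sum_i phi_i X_{t-i} + eps_t, the
one-step-ahead conditional mean is
  E[X_{t+1} | X_t, ...] = c + sum_i phi_i X_{t+1-i}.
Substitute known values:
  E[X_{t+1} | ...] = (0.715) * (2) + (0.037) * (-4)
                   = 1.2820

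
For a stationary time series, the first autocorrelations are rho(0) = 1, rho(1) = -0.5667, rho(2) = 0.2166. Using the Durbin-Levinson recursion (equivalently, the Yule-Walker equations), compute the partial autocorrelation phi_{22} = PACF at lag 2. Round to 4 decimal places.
\phi_{22} = -0.1540

The PACF at lag k is phi_{kk}, the last component of the solution
to the Yule-Walker system G_k phi = r_k where
  (G_k)_{ij} = rho(|i - j|), (r_k)_i = rho(i), i,j = 1..k.
Equivalently, Durbin-Levinson gives phi_{kk} iteratively:
  phi_{11} = rho(1)
  phi_{kk} = [rho(k) - sum_{j=1..k-1} phi_{k-1,j} rho(k-j)]
            / [1 - sum_{j=1..k-1} phi_{k-1,j} rho(j)],
  phi_{k,j} = phi_{k-1,j} - phi_{kk} phi_{k-1,k-j},  j = 1..k-1.
Step k = 1:
  phi_11 = rho(1) = -0.5667.
Step k = 2:
  phi_22 = [rho(2) - phi_11 rho(1)] / [1 - phi_11 rho(1)] = [0.2166 - (-0.5667)(-0.5667)] / [1 - (-0.5667)(-0.5667)]
         = -0.10454889 / 0.67885111 = -0.154.
Therefore phi_{22} = -0.1540.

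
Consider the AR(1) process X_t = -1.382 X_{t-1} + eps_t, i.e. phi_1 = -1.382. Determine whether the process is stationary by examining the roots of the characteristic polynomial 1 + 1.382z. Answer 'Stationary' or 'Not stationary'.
\text{Not stationary}

The AR(p) characteristic polynomial is P(z) = 1 + 1.382z.
Stationarity requires all roots to lie outside the unit circle, i.e. |z| > 1 for every root.
This is linear in z: 1 + (1.382) z = 0  =>  z = -1/(1.382) = -0.723589,  |z| = 0.723589.
Moduli of all roots: 0.7236.
All moduli strictly greater than 1? No.
Verdict: Not stationary.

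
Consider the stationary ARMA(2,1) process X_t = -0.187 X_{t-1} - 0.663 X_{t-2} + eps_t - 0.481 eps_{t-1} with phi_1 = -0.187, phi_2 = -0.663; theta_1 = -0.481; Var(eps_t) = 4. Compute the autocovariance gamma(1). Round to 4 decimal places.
\gamma(1) = -2.2458

Multiply the model equation by X_{t-k} and take expectations. With theta_0 = psi_0 = 1 and psi_j the MA(infinity) weights, this gives
  gamma(k) - sum_i phi_i gamma(k-i) = c_k,
  c_k = sigma^2 * sum_{j=k..q} theta_j psi_{j-k}   (c_k = 0 for k > q),
using gamma(-m) = gamma(m).
psi-weights needed (psi_j = theta_j + sum_i phi_i psi_{j-i}):
  psi_1 = theta_1 + phi_1 = -0.481 + (-0.187) = -0.668
Right-hand sides:
  c_0 = sigma^2 (1 + theta_1 psi_1) = 4 * (1 + (-0.481)(-0.668)) = 4 * 1.321308 = 5.285232
  c_1 = sigma^2 theta_1 = 4 * (-0.481) = -1.924
  c_2 = 0
Equations for k = 0, 1, 2 (AR order 2, c_2 = 0):
  (E0) gamma(0) = phi_1 gamma(1) + phi_2 gamma(2) + c_0
  (E1) gamma(1) = phi_1 gamma(0) + phi_2 gamma(1) + c_1
  (E2) gamma(2) = phi_1 gamma(1) + phi_2 gamma(0)
From (E1): gamma(1) = A gamma(0) + B with
  A = phi_1 / (1 - phi_2) = -0.187 / 1.663 = -0.112447,   B = c_1 / (1 - phi_2) = -1.924 / 1.663 = -1.156945.
Insert (E2) into (E0): gamma(0) (1 - phi_2^2) = phi_1 (1 + phi_2) gamma(1) + c_0.
  phi_1 (1 + phi_2) = (-0.187)(0.337) = -0.063019,   1 - phi_2^2 = 0.560431.
Replace gamma(1) by A gamma(0) + B and collect gamma(0):
  gamma(0) [0.560431 - (-0.063019)(-0.112447)] = (-0.063019)(-1.156945) + 5.285232
  gamma(0) * 0.553345 = 5.358142
  gamma(0) = 5.358142 / 0.553345 = 9.68319.
  gamma(1) = A gamma(0) + B = (-0.112447)(9.68319) + (-1.156945) = -2.245795.
Therefore gamma(1) = -2.2458 (to 4 decimal places).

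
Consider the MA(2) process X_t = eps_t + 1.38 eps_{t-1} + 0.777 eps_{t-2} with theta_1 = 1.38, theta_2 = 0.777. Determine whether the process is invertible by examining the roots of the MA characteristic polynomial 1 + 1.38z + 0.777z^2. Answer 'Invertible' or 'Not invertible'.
\text{Invertible}

The MA(q) characteristic polynomial is P(z) = 1 + 1.38z + 0.777z^2.
Invertibility requires all roots to lie outside the unit circle, i.e. |z| > 1 for every root.
Set 1 + (1.38) z + (0.777) z^2 = 0, i.e. a z^2 + b z + c = 0 with a = 0.777, b = 1.38, c = 1.
Discriminant D = b^2 - 4ac = (1.38)^2 - 4*(0.777)*1 = 1.9044 - (3.108) = -1.2036.
D < 0, so the roots are the complex-conjugate pair z = (-b +/- i sqrt(-D)) / (2a) = -0.888 +/- 0.706i.
For a conjugate pair |z|^2 = z * conj(z) = (product of roots) = c/a = 1/(0.777) = 1.287001, so |z| = sqrt(1.287001) = 1.1345 for both roots.
Moduli of all roots: 1.1345, 1.1345.
All moduli strictly greater than 1? Yes.
Verdict: Invertible.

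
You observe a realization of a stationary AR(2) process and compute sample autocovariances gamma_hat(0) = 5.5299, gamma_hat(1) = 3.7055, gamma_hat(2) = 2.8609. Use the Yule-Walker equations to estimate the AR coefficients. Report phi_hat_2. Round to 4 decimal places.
\hat\phi_{2} = 0.1240

The Yule-Walker equations for an AR(p) process read, in matrix form,
  Gamma_p phi = r_p,   with   (Gamma_p)_{ij} = gamma(|i - j|),
                       (r_p)_i = gamma(i),   i,j = 1..p.
Substitute the sample gammas (Toeplitz matrix and right-hand side of size 2):
  Gamma_p = [[5.5299, 3.7055], [3.7055, 5.5299]]
  r_p     = [3.7055, 2.8609]
Written out:
  5.5299 phi_1 + 3.7055 phi_2 = 3.7055
  3.7055 phi_1 + 5.5299 phi_2 = 2.8609
Solve by Cramer's rule:
  det = gamma(0)^2 - gamma(1)^2 = (5.5299)^2 - (3.7055)^2 = 30.57979401 - 13.73073025 = 16.84906376
  phi_hat_1 = [gamma(1) gamma(0) - gamma(1) gamma(2)] / det = [(3.7055)(5.5299) - (3.7055)(2.8609)] / 16.84906376 = 9.8899795 / 16.84906376 = 0.587
  phi_hat_2 = [gamma(0) gamma(2) - gamma(1)^2] / det = [(5.5299)(2.8609) - (3.7055)^2] / 16.84906376 = 2.08976066 / 16.84906376 = 0.124
So phi_hat = [0.5870, 0.1240].
Therefore phi_hat_2 = 0.1240.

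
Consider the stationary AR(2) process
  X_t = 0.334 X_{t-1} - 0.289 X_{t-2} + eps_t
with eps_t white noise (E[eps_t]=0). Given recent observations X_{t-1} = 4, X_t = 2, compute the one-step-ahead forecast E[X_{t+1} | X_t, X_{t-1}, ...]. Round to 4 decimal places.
E[X_{t+1} \mid \mathcal F_t] = -0.4880

For an AR(p) model X_t = c + sum_i phi_i X_{t-i} + eps_t, the
one-step-ahead conditional mean is
  E[X_{t+1} | X_t, ...] = c + sum_i phi_i X_{t+1-i}.
Substitute known values:
  E[X_{t+1} | ...] = (0.334) * (2) + (-0.289) * (4)
                   = -0.4880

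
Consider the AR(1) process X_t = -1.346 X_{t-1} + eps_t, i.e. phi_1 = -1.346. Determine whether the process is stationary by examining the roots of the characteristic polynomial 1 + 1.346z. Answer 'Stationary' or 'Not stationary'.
\text{Not stationary}

The AR(p) characteristic polynomial is P(z) = 1 + 1.346z.
Stationarity requires all roots to lie outside the unit circle, i.e. |z| > 1 for every root.
This is linear in z: 1 + (1.346) z = 0  =>  z = -1/(1.346) = -0.742942,  |z| = 0.742942.
Moduli of all roots: 0.7429.
All moduli strictly greater than 1? No.
Verdict: Not stationary.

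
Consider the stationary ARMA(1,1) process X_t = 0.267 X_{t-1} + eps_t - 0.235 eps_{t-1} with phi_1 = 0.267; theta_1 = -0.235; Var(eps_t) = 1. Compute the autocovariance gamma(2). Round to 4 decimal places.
\gamma(2) = 0.0086

Multiply the model equation by X_{t-k} and take expectations. With theta_0 = psi_0 = 1 and psi_j the MA(infinity) weights, this gives
  gamma(k) - sum_i phi_i gamma(k-i) = c_k,
  c_k = sigma^2 * sum_{j=k..q} theta_j psi_{j-k}   (c_k = 0 for k > q),
using gamma(-m) = gamma(m).
psi-weights needed (psi_j = theta_j + sum_i phi_i psi_{j-i}):
  psi_1 = theta_1 + phi_1 = -0.235 + (0.267) = 0.032
Right-hand sides:
  c_0 = sigma^2 (1 + theta_1 psi_1) = 1 * (1 + (-0.235)(0.032)) = 1 * 0.99248 = 0.99248
  c_1 = sigma^2 theta_1 = 1 * (-0.235) = -0.235
  c_2 = 0
Equations for k = 0 and k = 1 (AR order 1):
  gamma(0) = phi_1 gamma(1) + c_0
  gamma(1) = phi_1 gamma(0) + c_1
Substituting the second into the first: gamma(0) (1 - phi_1^2) = c_0 + phi_1 c_1, so
  gamma(0) = (c_0 + phi_1 c_1) / (1 - phi_1^2) = (0.99248 + (0.267)(-0.235)) / (1 - (0.267)^2) = 0.929735 / 0.928711 = 1.001103.
  gamma(1) = phi_1 gamma(0) + c_1 = (0.267)(1.001103) + (-0.235) = 0.032294.
For k = 2 (> q): gamma(2) = phi_1 gamma(1) = (0.267)(0.032294) = 0.008623.
Therefore gamma(2) = 0.0086 (to 4 decimal places).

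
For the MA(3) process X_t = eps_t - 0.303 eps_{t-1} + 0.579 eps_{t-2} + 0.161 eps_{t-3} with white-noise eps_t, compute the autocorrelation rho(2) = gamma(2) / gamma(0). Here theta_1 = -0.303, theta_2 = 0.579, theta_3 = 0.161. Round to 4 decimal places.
\rho(2) = 0.3649

For an MA(q) process with theta_0 = 1, the autocovariance is
  gamma(k) = sigma^2 * sum_{i=0..q-k} theta_i * theta_{i+k},
and rho(k) = gamma(k) / gamma(0). Sigma^2 cancels.
  numerator   = (1)*(0.579) + (-0.303)*(0.161) = 0.530217.
  denominator = (1)^2 + (-0.303)^2 + (0.579)^2 + (0.161)^2 = 1.452971.
  rho(2) = 0.530217 / 1.452971 = 0.3649.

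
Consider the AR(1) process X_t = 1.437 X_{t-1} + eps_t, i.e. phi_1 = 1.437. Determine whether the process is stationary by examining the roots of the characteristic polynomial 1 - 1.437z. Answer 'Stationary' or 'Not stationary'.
\text{Not stationary}

The AR(p) characteristic polynomial is P(z) = 1 - 1.437z.
Stationarity requires all roots to lie outside the unit circle, i.e. |z| > 1 for every root.
This is linear in z: 1 + (-1.437) z = 0  =>  z = -1/(-1.437) = 0.695894,  |z| = 0.695894.
Moduli of all roots: 0.6959.
All moduli strictly greater than 1? No.
Verdict: Not stationary.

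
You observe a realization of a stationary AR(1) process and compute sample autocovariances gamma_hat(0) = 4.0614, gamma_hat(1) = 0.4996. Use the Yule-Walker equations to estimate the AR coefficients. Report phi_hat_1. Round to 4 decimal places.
\hat\phi_{1} = 0.1230

The Yule-Walker equations for an AR(p) process read, in matrix form,
  Gamma_p phi = r_p,   with   (Gamma_p)_{ij} = gamma(|i - j|),
                       (r_p)_i = gamma(i),   i,j = 1..p.
Substitute the sample gammas (Toeplitz matrix and right-hand side of size 1):
  Gamma_p = [[4.0614]]
  r_p     = [0.4996]
With p = 1 this is the single equation gamma(0) phi_1 = gamma(1):
  phi_hat_1 = gamma(1) / gamma(0) = 0.4996 / 4.0614 = 0.1230.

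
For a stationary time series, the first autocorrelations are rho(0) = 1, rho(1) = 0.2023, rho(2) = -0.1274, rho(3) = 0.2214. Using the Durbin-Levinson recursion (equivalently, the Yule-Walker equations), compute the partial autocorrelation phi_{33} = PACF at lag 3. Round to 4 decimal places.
\phi_{33} = 0.3090

The PACF at lag k is phi_{kk}, the last component of the solution
to the Yule-Walker system G_k phi = r_k where
  (G_k)_{ij} = rho(|i - j|), (r_k)_i = rho(i), i,j = 1..k.
Equivalently, Durbin-Levinson gives phi_{kk} iteratively:
  phi_{11} = rho(1)
  phi_{kk} = [rho(k) - sum_{j=1..k-1} phi_{k-1,j} rho(k-j)]
            / [1 - sum_{j=1..k-1} phi_{k-1,j} rho(j)],
  phi_{k,j} = phi_{k-1,j} - phi_{kk} phi_{k-1,k-j},  j = 1..k-1.
Step k = 1:
  phi_11 = rho(1) = 0.2023.
Step k = 2:
  phi_22 = [rho(2) - phi_11 rho(1)] / [1 - phi_11 rho(1)] = [-0.1274 - (0.2023)(0.2023)] / [1 - (0.2023)(0.2023)]
         = -0.16832529 / 0.95907471 = -0.175508.
  Update: phi_21 = phi_11 - phi_22 phi_11 = 0.2023 - (-0.175508)(0.2023) = 0.237805.
Step k = 3:
  phi_33 = [rho(3) - phi_21 rho(2) - phi_22 rho(1)] / [1 - phi_21 rho(1) - phi_22 rho(2)]
    numerator   = 0.2214 - (0.237805)(-0.1274) - (-0.175508)(0.2023) = 0.28720166
    denominator = 1 - (0.237805)(0.2023) - (-0.175508)(-0.1274) = 0.92953227
  phi_33 = 0.28720166 / 0.92953227 = 0.309.
Therefore phi_{33} = 0.3090.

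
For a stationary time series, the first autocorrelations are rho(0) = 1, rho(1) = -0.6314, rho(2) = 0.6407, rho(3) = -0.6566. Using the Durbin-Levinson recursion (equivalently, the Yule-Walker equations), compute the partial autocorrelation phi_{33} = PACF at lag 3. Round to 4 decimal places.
\phi_{33} = -0.3190

The PACF at lag k is phi_{kk}, the last component of the solution
to the Yule-Walker system G_k phi = r_k where
  (G_k)_{ij} = rho(|i - j|), (r_k)_i = rho(i), i,j = 1..k.
Equivalently, Durbin-Levinson gives phi_{kk} iteratively:
  phi_{11} = rho(1)
  phi_{kk} = [rho(k) - sum_{j=1..k-1} phi_{k-1,j} rho(k-j)]
            / [1 - sum_{j=1..k-1} phi_{k-1,j} rho(j)],
  phi_{k,j} = phi_{k-1,j} - phi_{kk} phi_{k-1,k-j},  j = 1..k-1.
Step k = 1:
  phi_11 = rho(1) = -0.6314.
Step k = 2:
  phi_22 = [rho(2) - phi_11 rho(1)] / [1 - phi_11 rho(1)] = [0.6407 - (-0.6314)(-0.6314)] / [1 - (-0.6314)(-0.6314)]
         = 0.24203404 / 0.60133404 = 0.402495.
  Update: phi_21 = phi_11 - phi_22 phi_11 = -0.6314 - (0.402495)(-0.6314) = -0.377265.
Step k = 3:
  phi_33 = [rho(3) - phi_21 rho(2) - phi_22 rho(1)] / [1 - phi_21 rho(1) - phi_22 rho(2)]
    numerator   = -0.6566 - (-0.377265)(0.6407) - (0.402495)(-0.6314) = -0.16075116
    denominator = 1 - (-0.377265)(-0.6314) - (0.402495)(0.6407) = 0.50391651
  phi_33 = -0.16075116 / 0.50391651 = -0.319.
Therefore phi_{33} = -0.3190.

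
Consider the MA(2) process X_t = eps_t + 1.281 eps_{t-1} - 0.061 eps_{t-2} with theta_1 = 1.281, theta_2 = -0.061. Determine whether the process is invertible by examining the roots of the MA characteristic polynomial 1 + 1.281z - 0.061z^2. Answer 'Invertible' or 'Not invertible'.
\text{Not invertible}

The MA(q) characteristic polynomial is P(z) = 1 + 1.281z - 0.061z^2.
Invertibility requires all roots to lie outside the unit circle, i.e. |z| > 1 for every root.
Set 1 + (1.281) z + (-0.061) z^2 = 0, i.e. a z^2 + b z + c = 0 with a = -0.061, b = 1.281, c = 1.
Discriminant D = b^2 - 4ac = (1.281)^2 - 4*(-0.061)*1 = 1.640961 - (-0.244) = 1.884961.
D >= 0, so the roots are real: z = (-b +/- sqrt(D)) / (2a) = (-1.281 +/- 1.372939) / (-0.122).
  z_1 = (-1.281 + 1.372939) / (-0.122) = -0.7536,   |z_1| = 0.7536.
  z_2 = (-1.281 - 1.372939) / (-0.122) = 21.7536,   |z_2| = 21.7536.
Moduli of all roots: 0.7536, 21.7536.
All moduli strictly greater than 1? No.
Verdict: Not invertible.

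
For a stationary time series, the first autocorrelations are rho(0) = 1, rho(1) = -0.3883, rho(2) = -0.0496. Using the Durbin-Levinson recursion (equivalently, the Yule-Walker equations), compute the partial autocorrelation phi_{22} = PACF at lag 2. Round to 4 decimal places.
\phi_{22} = -0.2360

The PACF at lag k is phi_{kk}, the last component of the solution
to the Yule-Walker system G_k phi = r_k where
  (G_k)_{ij} = rho(|i - j|), (r_k)_i = rho(i), i,j = 1..k.
Equivalently, Durbin-Levinson gives phi_{kk} iteratively:
  phi_{11} = rho(1)
  phi_{kk} = [rho(k) - sum_{j=1..k-1} phi_{k-1,j} rho(k-j)]
            / [1 - sum_{j=1..k-1} phi_{k-1,j} rho(j)],
  phi_{k,j} = phi_{k-1,j} - phi_{kk} phi_{k-1,k-j},  j = 1..k-1.
Step k = 1:
  phi_11 = rho(1) = -0.3883.
Step k = 2:
  phi_22 = [rho(2) - phi_11 rho(1)] / [1 - phi_11 rho(1)] = [-0.0496 - (-0.3883)(-0.3883)] / [1 - (-0.3883)(-0.3883)]
         = -0.20037689 / 0.84922311 = -0.236.
Therefore phi_{22} = -0.2360.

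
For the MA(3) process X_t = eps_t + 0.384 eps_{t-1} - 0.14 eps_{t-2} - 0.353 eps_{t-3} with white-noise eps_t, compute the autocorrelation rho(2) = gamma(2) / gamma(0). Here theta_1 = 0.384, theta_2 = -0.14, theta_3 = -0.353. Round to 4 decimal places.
\rho(2) = -0.2133

For an MA(q) process with theta_0 = 1, the autocovariance is
  gamma(k) = sigma^2 * sum_{i=0..q-k} theta_i * theta_{i+k},
and rho(k) = gamma(k) / gamma(0). Sigma^2 cancels.
  numerator   = (1)*(-0.14) + (0.384)*(-0.353) = -0.275552.
  denominator = (1)^2 + (0.384)^2 + (-0.14)^2 + (-0.353)^2 = 1.291665.
  rho(2) = -0.275552 / 1.291665 = -0.2133.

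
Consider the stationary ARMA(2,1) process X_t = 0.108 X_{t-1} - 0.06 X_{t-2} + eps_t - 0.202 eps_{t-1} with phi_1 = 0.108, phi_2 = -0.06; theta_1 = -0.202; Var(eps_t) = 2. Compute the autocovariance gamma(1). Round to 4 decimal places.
\gamma(1) = -0.1746

Multiply the model equation by X_{t-k} and take expectations. With theta_0 = psi_0 = 1 and psi_j the MA(infinity) weights, this gives
  gamma(k) - sum_i phi_i gamma(k-i) = c_k,
  c_k = sigma^2 * sum_{j=k..q} theta_j psi_{j-k}   (c_k = 0 for k > q),
using gamma(-m) = gamma(m).
psi-weights needed (psi_j = theta_j + sum_i phi_i psi_{j-i}):
  psi_1 = theta_1 + phi_1 = -0.202 + (0.108) = -0.094
Right-hand sides:
  c_0 = sigma^2 (1 + theta_1 psi_1) = 2 * (1 + (-0.202)(-0.094)) = 2 * 1.018988 = 2.037976
  c_1 = sigma^2 theta_1 = 2 * (-0.202) = -0.404
  c_2 = 0
Equations for k = 0, 1, 2 (AR order 2, c_2 = 0):
  (E0) gamma(0) = phi_1 gamma(1) + phi_2 gamma(2) + c_0
  (E1) gamma(1) = phi_1 gamma(0) + phi_2 gamma(1) + c_1
  (E2) gamma(2) = phi_1 gamma(1) + phi_2 gamma(0)
From (E1): gamma(1) = A gamma(0) + B with
  A = phi_1 / (1 - phi_2) = 0.108 / 1.06 = 0.101887,   B = c_1 / (1 - phi_2) = -0.404 / 1.06 = -0.381132.
Insert (E2) into (E0): gamma(0) (1 - phi_2^2) = phi_1 (1 + phi_2) gamma(1) + c_0.
  phi_1 (1 + phi_2) = (0.108)(0.94) = 0.10152,   1 - phi_2^2 = 0.9964.
Replace gamma(1) by A gamma(0) + B and collect gamma(0):
  gamma(0) [0.9964 - (0.10152)(0.101887)] = (0.10152)(-0.381132) + 2.037976
  gamma(0) * 0.986056 = 1.999283
  gamma(0) = 1.999283 / 0.986056 = 2.027555.
  gamma(1) = A gamma(0) + B = (0.101887)(2.027555) + (-0.381132) = -0.174551.
Therefore gamma(1) = -0.1746 (to 4 decimal places).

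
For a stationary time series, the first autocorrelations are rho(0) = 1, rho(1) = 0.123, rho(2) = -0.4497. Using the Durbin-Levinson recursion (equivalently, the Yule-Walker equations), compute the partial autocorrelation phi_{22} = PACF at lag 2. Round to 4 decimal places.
\phi_{22} = -0.4720

The PACF at lag k is phi_{kk}, the last component of the solution
to the Yule-Walker system G_k phi = r_k where
  (G_k)_{ij} = rho(|i - j|), (r_k)_i = rho(i), i,j = 1..k.
Equivalently, Durbin-Levinson gives phi_{kk} iteratively:
  phi_{11} = rho(1)
  phi_{kk} = [rho(k) - sum_{j=1..k-1} phi_{k-1,j} rho(k-j)]
            / [1 - sum_{j=1..k-1} phi_{k-1,j} rho(j)],
  phi_{k,j} = phi_{k-1,j} - phi_{kk} phi_{k-1,k-j},  j = 1..k-1.
Step k = 1:
  phi_11 = rho(1) = 0.123.
Step k = 2:
  phi_22 = [rho(2) - phi_11 rho(1)] / [1 - phi_11 rho(1)] = [-0.4497 - (0.123)(0.123)] / [1 - (0.123)(0.123)]
         = -0.464829 / 0.984871 = -0.472.
Therefore phi_{22} = -0.4720.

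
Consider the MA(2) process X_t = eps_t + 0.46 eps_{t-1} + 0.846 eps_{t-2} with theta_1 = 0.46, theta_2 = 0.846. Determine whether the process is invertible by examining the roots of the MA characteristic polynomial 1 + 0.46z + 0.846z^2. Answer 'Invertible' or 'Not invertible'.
\text{Invertible}

The MA(q) characteristic polynomial is P(z) = 1 + 0.46z + 0.846z^2.
Invertibility requires all roots to lie outside the unit circle, i.e. |z| > 1 for every root.
Set 1 + (0.46) z + (0.846) z^2 = 0, i.e. a z^2 + b z + c = 0 with a = 0.846, b = 0.46, c = 1.
Discriminant D = b^2 - 4ac = (0.46)^2 - 4*(0.846)*1 = 0.2116 - (3.384) = -3.1724.
D < 0, so the roots are the complex-conjugate pair z = (-b +/- i sqrt(-D)) / (2a) = -0.2719 +/- 1.0527i.
For a conjugate pair |z|^2 = z * conj(z) = (product of roots) = c/a = 1/(0.846) = 1.182033, so |z| = sqrt(1.182033) = 1.0872 for both roots.
Moduli of all roots: 1.0872, 1.0872.
All moduli strictly greater than 1? Yes.
Verdict: Invertible.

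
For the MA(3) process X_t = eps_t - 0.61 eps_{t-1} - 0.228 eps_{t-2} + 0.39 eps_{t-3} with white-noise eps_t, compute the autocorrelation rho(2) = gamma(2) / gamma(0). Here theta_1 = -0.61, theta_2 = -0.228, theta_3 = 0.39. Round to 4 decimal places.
\rho(2) = -0.2956

For an MA(q) process with theta_0 = 1, the autocovariance is
  gamma(k) = sigma^2 * sum_{i=0..q-k} theta_i * theta_{i+k},
and rho(k) = gamma(k) / gamma(0). Sigma^2 cancels.
  numerator   = (1)*(-0.228) + (-0.61)*(0.39) = -0.4659.
  denominator = (1)^2 + (-0.61)^2 + (-0.228)^2 + (0.39)^2 = 1.576184.
  rho(2) = -0.4659 / 1.576184 = -0.2956.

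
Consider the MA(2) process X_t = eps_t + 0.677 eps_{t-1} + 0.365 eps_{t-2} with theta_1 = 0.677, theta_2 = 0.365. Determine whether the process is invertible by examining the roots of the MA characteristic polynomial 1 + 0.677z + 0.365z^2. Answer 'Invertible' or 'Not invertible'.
\text{Invertible}

The MA(q) characteristic polynomial is P(z) = 1 + 0.677z + 0.365z^2.
Invertibility requires all roots to lie outside the unit circle, i.e. |z| > 1 for every root.
Set 1 + (0.677) z + (0.365) z^2 = 0, i.e. a z^2 + b z + c = 0 with a = 0.365, b = 0.677, c = 1.
Discriminant D = b^2 - 4ac = (0.677)^2 - 4*(0.365)*1 = 0.458329 - (1.46) = -1.001671.
D < 0, so the roots are the complex-conjugate pair z = (-b +/- i sqrt(-D)) / (2a) = -0.9274 +/- 1.371i.
For a conjugate pair |z|^2 = z * conj(z) = (product of roots) = c/a = 1/(0.365) = 2.739726, so |z| = sqrt(2.739726) = 1.6552 for both roots.
Moduli of all roots: 1.6552, 1.6552.
All moduli strictly greater than 1? Yes.
Verdict: Invertible.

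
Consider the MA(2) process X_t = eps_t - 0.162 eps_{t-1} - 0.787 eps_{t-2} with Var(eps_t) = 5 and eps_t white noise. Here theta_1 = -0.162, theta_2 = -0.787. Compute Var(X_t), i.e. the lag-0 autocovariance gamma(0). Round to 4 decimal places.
\gamma(0) = 8.2281

For an MA(q) process X_t = eps_t + sum_i theta_i eps_{t-i} with
Var(eps_t) = sigma^2, the variance is
  gamma(0) = sigma^2 * (1 + sum_i theta_i^2).
  sum_i theta_i^2 = (-0.162)^2 + (-0.787)^2 = 0.026244 + 0.619369 = 0.645613.
  gamma(0) = 5 * (1 + 0.645613) = 5 * 1.645613 = 8.228065, which rounds to 8.2281.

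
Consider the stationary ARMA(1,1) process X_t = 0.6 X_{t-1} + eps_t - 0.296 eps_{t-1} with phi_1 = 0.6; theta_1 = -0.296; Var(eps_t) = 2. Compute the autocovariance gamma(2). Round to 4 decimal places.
\gamma(2) = 0.4688

Multiply the model equation by X_{t-k} and take expectations. With theta_0 = psi_0 = 1 and psi_j the MA(infinity) weights, this gives
  gamma(k) - sum_i phi_i gamma(k-i) = c_k,
  c_k = sigma^2 * sum_{j=k..q} theta_j psi_{j-k}   (c_k = 0 for k > q),
using gamma(-m) = gamma(m).
psi-weights needed (psi_j = theta_j + sum_i phi_i psi_{j-i}):
  psi_1 = theta_1 + phi_1 = -0.296 + (0.6) = 0.304
Right-hand sides:
  c_0 = sigma^2 (1 + theta_1 psi_1) = 2 * (1 + (-0.296)(0.304)) = 2 * 0.910016 = 1.820032
  c_1 = sigma^2 theta_1 = 2 * (-0.296) = -0.592
  c_2 = 0
Equations for k = 0 and k = 1 (AR order 1):
  gamma(0) = phi_1 gamma(1) + c_0
  gamma(1) = phi_1 gamma(0) + c_1
Substituting the second into the first: gamma(0) (1 - phi_1^2) = c_0 + phi_1 c_1, so
  gamma(0) = (c_0 + phi_1 c_1) / (1 - phi_1^2) = (1.820032 + (0.6)(-0.592)) / (1 - (0.6)^2) = 1.464832 / 0.64 = 2.2888.
  gamma(1) = phi_1 gamma(0) + c_1 = (0.6)(2.2888) + (-0.592) = 0.78128.
For k = 2 (> q): gamma(2) = phi_1 gamma(1) = (0.6)(0.78128) = 0.468768.
Therefore gamma(2) = 0.4688 (to 4 decimal places).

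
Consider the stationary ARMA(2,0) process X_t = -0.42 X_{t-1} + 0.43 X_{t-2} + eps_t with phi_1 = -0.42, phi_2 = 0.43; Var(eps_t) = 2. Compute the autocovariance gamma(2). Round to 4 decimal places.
\gamma(2) = 3.9698

Multiply the model equation by X_{t-k} and take expectations. With theta_0 = psi_0 = 1 and psi_j the MA(infinity) weights, this gives
  gamma(k) - sum_i phi_i gamma(k-i) = c_k,
  c_k = sigma^2 * sum_{j=k..q} theta_j psi_{j-k}   (c_k = 0 for k > q),
using gamma(-m) = gamma(m).
Pure AR (q = 0): c_0 = sigma^2 = 2, c_k = 0 for k >= 1.
Equations for k = 0, 1, 2 (AR order 2, c_2 = 0):
  (E0) gamma(0) = phi_1 gamma(1) + phi_2 gamma(2) + c_0
  (E1) gamma(1) = phi_1 gamma(0) + phi_2 gamma(1) + c_1
  (E2) gamma(2) = phi_1 gamma(1) + phi_2 gamma(0)
From (E1): gamma(1) = A gamma(0) + B with
  A = phi_1 / (1 - phi_2) = -0.42 / 0.57 = -0.736842,   B = c_1 / (1 - phi_2) = 0 / 0.57 = 0.
Insert (E2) into (E0): gamma(0) (1 - phi_2^2) = phi_1 (1 + phi_2) gamma(1) + c_0.
  phi_1 (1 + phi_2) = (-0.42)(1.43) = -0.6006,   1 - phi_2^2 = 0.8151.
Replace gamma(1) by A gamma(0) + B and collect gamma(0):
  gamma(0) [0.8151 - (-0.6006)(-0.736842)] = c_0 = 2
  gamma(0) * 0.372553 = 2
  gamma(0) = 2 / 0.372553 = 5.368369.
  gamma(1) = A gamma(0) = (-0.736842)(5.368369) = -3.95564.
  gamma(2) = phi_1 gamma(1) + phi_2 gamma(0) = (-0.42)(-3.95564) + (0.43)(5.368369) = 3.969768.
Therefore gamma(2) = 3.9698 (to 4 decimal places).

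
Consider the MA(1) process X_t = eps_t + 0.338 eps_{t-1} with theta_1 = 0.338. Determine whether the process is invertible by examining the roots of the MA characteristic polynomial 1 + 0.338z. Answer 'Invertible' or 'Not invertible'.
\text{Invertible}

The MA(q) characteristic polynomial is P(z) = 1 + 0.338z.
Invertibility requires all roots to lie outside the unit circle, i.e. |z| > 1 for every root.
This is linear in z: 1 + (0.338) z = 0  =>  z = -1/(0.338) = -2.95858,  |z| = 2.95858.
Moduli of all roots: 2.9586.
All moduli strictly greater than 1? Yes.
Verdict: Invertible.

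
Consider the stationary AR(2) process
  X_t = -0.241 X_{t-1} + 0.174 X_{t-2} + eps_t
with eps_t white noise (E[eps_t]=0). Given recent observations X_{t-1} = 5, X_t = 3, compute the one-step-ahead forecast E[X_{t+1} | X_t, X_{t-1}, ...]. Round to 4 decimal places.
E[X_{t+1} \mid \mathcal F_t] = 0.1470

For an AR(p) model X_t = c + sum_i phi_i X_{t-i} + eps_t, the
one-step-ahead conditional mean is
  E[X_{t+1} | X_t, ...] = c + sum_i phi_i X_{t+1-i}.
Substitute known values:
  E[X_{t+1} | ...] = (-0.241) * (3) + (0.174) * (5)
                   = 0.1470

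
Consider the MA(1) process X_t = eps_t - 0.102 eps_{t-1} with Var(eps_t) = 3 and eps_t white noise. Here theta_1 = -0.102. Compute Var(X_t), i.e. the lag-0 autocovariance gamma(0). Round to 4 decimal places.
\gamma(0) = 3.0312

For an MA(q) process X_t = eps_t + sum_i theta_i eps_{t-i} with
Var(eps_t) = sigma^2, the variance is
  gamma(0) = sigma^2 * (1 + sum_i theta_i^2).
  sum_i theta_i^2 = (-0.102)^2 = 0.010404.
  gamma(0) = 3 * (1 + 0.010404) = 3 * 1.010404 = 3.031212, which rounds to 3.0312.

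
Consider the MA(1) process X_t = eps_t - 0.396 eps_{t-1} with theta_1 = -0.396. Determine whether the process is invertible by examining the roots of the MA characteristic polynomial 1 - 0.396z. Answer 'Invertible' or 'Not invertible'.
\text{Invertible}

The MA(q) characteristic polynomial is P(z) = 1 - 0.396z.
Invertibility requires all roots to lie outside the unit circle, i.e. |z| > 1 for every root.
This is linear in z: 1 + (-0.396) z = 0  =>  z = -1/(-0.396) = 2.525253,  |z| = 2.525253.
Moduli of all roots: 2.5253.
All moduli strictly greater than 1? Yes.
Verdict: Invertible.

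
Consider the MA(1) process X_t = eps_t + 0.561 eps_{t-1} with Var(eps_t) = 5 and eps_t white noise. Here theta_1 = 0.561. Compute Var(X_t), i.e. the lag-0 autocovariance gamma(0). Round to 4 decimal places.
\gamma(0) = 6.5736

For an MA(q) process X_t = eps_t + sum_i theta_i eps_{t-i} with
Var(eps_t) = sigma^2, the variance is
  gamma(0) = sigma^2 * (1 + sum_i theta_i^2).
  sum_i theta_i^2 = (0.561)^2 = 0.314721.
  gamma(0) = 5 * (1 + 0.314721) = 5 * 1.314721 = 6.573605, which rounds to 6.5736.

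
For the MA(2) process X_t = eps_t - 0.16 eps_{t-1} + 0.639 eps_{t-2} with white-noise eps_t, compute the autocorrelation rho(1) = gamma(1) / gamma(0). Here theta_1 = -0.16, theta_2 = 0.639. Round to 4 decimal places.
\rho(1) = -0.1829

For an MA(q) process with theta_0 = 1, the autocovariance is
  gamma(k) = sigma^2 * sum_{i=0..q-k} theta_i * theta_{i+k},
and rho(k) = gamma(k) / gamma(0). Sigma^2 cancels.
  numerator   = (1)*(-0.16) + (-0.16)*(0.639) = -0.26224.
  denominator = (1)^2 + (-0.16)^2 + (0.639)^2 = 1.433921.
  rho(1) = -0.26224 / 1.433921 = -0.1829.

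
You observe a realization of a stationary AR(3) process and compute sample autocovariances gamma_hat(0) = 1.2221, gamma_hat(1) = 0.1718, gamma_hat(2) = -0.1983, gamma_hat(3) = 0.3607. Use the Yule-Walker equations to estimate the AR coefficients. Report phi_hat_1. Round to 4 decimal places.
\hat\phi_{1} = 0.2350

The Yule-Walker equations for an AR(p) process read, in matrix form,
  Gamma_p phi = r_p,   with   (Gamma_p)_{ij} = gamma(|i - j|),
                       (r_p)_i = gamma(i),   i,j = 1..p.
Substitute the sample gammas (Toeplitz matrix and right-hand side of size 3):
  Gamma_p = [[1.2221, 0.1718, -0.1983], [0.1718, 1.2221, 0.1718], [-0.1983, 0.1718, 1.2221]]
  r_p     = [0.1718, -0.1983, 0.3607]
Written out (R1..R3):
  (R1) 1.2221 phi_1 + 0.1718 phi_2 - 0.1983 phi_3 = 0.1718
  (R2) 0.1718 phi_1 + 1.2221 phi_2 + 0.1718 phi_3 = -0.1983
  (R3) -0.1983 phi_1 + 0.1718 phi_2 + 1.2221 phi_3 = 0.3607
Gaussian elimination:
  R2 <- R2 - (0.1718/1.2221) R1 = R2 - (0.140578) R1:  1.197949 phi_2 + 0.199677 phi_3 = -0.222451
  R3 <- R3 - (-0.1983/1.2221) R1 = R3 - (-0.162262) R1:  0.199677 phi_2 + 1.189924 phi_3 = 0.388577
  R3 <- R3 - (0.199677/1.197949) R2 = R3 - (0.166682) R2:  1.156641 phi_3 = 0.425655
Back-substitution:
  phi_hat_3 = 0.425655 / 1.156641 = 0.36801
  phi_hat_2 = (-0.222451 - (0.199677)(0.36801)) / 1.197949 = -0.247034
  phi_hat_1 = (0.1718 - (0.1718)(-0.247034) - (-0.1983)(0.36801)) / 1.2221 = 0.235019
So phi_hat = [0.2350, -0.2470, 0.3680].
Therefore phi_hat_1 = 0.2350.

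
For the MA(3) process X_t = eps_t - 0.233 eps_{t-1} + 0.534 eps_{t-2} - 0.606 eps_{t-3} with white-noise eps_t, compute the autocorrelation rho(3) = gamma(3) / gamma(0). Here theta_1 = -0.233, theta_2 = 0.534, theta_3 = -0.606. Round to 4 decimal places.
\rho(3) = -0.3551

For an MA(q) process with theta_0 = 1, the autocovariance is
  gamma(k) = sigma^2 * sum_{i=0..q-k} theta_i * theta_{i+k},
and rho(k) = gamma(k) / gamma(0). Sigma^2 cancels.
  numerator   = (1)*(-0.606) = -0.606.
  denominator = (1)^2 + (-0.233)^2 + (0.534)^2 + (-0.606)^2 = 1.706681.
  rho(3) = -0.606 / 1.706681 = -0.3551.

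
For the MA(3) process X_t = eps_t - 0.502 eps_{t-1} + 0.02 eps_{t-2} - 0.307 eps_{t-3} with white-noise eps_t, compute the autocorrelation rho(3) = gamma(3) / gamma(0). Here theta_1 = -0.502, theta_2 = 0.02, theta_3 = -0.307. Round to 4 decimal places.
\rho(3) = -0.2280

For an MA(q) process with theta_0 = 1, the autocovariance is
  gamma(k) = sigma^2 * sum_{i=0..q-k} theta_i * theta_{i+k},
and rho(k) = gamma(k) / gamma(0). Sigma^2 cancels.
  numerator   = (1)*(-0.307) = -0.307.
  denominator = (1)^2 + (-0.502)^2 + (0.02)^2 + (-0.307)^2 = 1.346653.
  rho(3) = -0.307 / 1.346653 = -0.2280.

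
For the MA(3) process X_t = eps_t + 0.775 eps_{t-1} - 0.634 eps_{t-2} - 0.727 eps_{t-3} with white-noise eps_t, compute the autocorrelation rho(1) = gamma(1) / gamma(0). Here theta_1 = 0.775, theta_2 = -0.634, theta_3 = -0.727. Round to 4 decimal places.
\rho(1) = 0.2942

For an MA(q) process with theta_0 = 1, the autocovariance is
  gamma(k) = sigma^2 * sum_{i=0..q-k} theta_i * theta_{i+k},
and rho(k) = gamma(k) / gamma(0). Sigma^2 cancels.
  numerator   = (1)*(0.775) + (0.775)*(-0.634) + (-0.634)*(-0.727) = 0.744568.
  denominator = (1)^2 + (0.775)^2 + (-0.634)^2 + (-0.727)^2 = 2.53111.
  rho(1) = 0.744568 / 2.53111 = 0.2942.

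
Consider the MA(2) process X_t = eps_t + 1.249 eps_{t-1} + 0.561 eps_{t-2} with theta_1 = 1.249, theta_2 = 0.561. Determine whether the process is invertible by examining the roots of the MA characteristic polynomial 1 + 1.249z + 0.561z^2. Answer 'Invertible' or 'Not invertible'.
\text{Invertible}

The MA(q) characteristic polynomial is P(z) = 1 + 1.249z + 0.561z^2.
Invertibility requires all roots to lie outside the unit circle, i.e. |z| > 1 for every root.
Set 1 + (1.249) z + (0.561) z^2 = 0, i.e. a z^2 + b z + c = 0 with a = 0.561, b = 1.249, c = 1.
Discriminant D = b^2 - 4ac = (1.249)^2 - 4*(0.561)*1 = 1.560001 - (2.244) = -0.683999.
D < 0, so the roots are the complex-conjugate pair z = (-b +/- i sqrt(-D)) / (2a) = -1.1132 +/- 0.7371i.
For a conjugate pair |z|^2 = z * conj(z) = (product of roots) = c/a = 1/(0.561) = 1.782531, so |z| = sqrt(1.782531) = 1.3351 for both roots.
Moduli of all roots: 1.3351, 1.3351.
All moduli strictly greater than 1? Yes.
Verdict: Invertible.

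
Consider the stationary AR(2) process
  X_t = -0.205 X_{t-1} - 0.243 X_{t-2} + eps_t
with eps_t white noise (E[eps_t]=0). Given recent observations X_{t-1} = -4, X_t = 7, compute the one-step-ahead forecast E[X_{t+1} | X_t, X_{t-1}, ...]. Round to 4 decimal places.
E[X_{t+1} \mid \mathcal F_t] = -0.4630

For an AR(p) model X_t = c + sum_i phi_i X_{t-i} + eps_t, the
one-step-ahead conditional mean is
  E[X_{t+1} | X_t, ...] = c + sum_i phi_i X_{t+1-i}.
Substitute known values:
  E[X_{t+1} | ...] = (-0.205) * (7) + (-0.243) * (-4)
                   = -0.4630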